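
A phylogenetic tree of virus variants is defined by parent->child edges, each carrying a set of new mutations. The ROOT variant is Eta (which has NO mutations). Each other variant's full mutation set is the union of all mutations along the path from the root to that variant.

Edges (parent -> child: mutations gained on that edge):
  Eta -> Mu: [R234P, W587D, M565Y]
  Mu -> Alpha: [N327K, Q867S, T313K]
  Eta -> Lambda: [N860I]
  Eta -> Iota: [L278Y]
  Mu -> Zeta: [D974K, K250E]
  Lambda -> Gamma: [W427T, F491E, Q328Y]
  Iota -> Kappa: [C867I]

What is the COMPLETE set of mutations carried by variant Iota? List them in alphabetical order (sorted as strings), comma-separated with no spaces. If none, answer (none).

Answer: L278Y

Derivation:
At Eta: gained [] -> total []
At Iota: gained ['L278Y'] -> total ['L278Y']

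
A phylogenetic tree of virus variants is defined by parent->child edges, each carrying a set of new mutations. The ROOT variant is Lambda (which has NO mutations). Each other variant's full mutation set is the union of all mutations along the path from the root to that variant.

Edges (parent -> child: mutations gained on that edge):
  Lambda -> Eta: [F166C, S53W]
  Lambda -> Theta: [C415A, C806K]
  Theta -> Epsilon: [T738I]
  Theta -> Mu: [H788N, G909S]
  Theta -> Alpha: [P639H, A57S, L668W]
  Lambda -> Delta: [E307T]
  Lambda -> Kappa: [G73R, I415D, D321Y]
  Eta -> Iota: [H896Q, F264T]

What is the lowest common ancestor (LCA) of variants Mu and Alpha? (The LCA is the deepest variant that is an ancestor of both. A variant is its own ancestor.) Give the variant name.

Answer: Theta

Derivation:
Path from root to Mu: Lambda -> Theta -> Mu
  ancestors of Mu: {Lambda, Theta, Mu}
Path from root to Alpha: Lambda -> Theta -> Alpha
  ancestors of Alpha: {Lambda, Theta, Alpha}
Common ancestors: {Lambda, Theta}
Walk up from Alpha: Alpha (not in ancestors of Mu), Theta (in ancestors of Mu), Lambda (in ancestors of Mu)
Deepest common ancestor (LCA) = Theta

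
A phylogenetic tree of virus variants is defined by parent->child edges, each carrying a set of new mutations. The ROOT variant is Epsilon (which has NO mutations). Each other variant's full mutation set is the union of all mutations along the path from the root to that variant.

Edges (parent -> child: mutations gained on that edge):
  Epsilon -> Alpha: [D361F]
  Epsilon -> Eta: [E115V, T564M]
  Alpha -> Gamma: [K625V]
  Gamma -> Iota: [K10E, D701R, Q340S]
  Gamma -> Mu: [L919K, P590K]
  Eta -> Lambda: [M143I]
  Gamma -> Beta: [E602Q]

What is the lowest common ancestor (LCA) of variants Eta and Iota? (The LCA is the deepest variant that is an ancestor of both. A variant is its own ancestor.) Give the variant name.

Answer: Epsilon

Derivation:
Path from root to Eta: Epsilon -> Eta
  ancestors of Eta: {Epsilon, Eta}
Path from root to Iota: Epsilon -> Alpha -> Gamma -> Iota
  ancestors of Iota: {Epsilon, Alpha, Gamma, Iota}
Common ancestors: {Epsilon}
Walk up from Iota: Iota (not in ancestors of Eta), Gamma (not in ancestors of Eta), Alpha (not in ancestors of Eta), Epsilon (in ancestors of Eta)
Deepest common ancestor (LCA) = Epsilon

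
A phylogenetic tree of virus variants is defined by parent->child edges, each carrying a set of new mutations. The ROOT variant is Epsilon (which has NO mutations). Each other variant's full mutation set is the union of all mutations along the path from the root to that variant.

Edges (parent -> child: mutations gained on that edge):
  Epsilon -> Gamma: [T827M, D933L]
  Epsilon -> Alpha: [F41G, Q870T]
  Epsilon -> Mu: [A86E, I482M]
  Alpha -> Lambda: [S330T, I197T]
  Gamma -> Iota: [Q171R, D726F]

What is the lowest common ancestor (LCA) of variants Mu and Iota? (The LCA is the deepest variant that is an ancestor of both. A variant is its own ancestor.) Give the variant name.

Answer: Epsilon

Derivation:
Path from root to Mu: Epsilon -> Mu
  ancestors of Mu: {Epsilon, Mu}
Path from root to Iota: Epsilon -> Gamma -> Iota
  ancestors of Iota: {Epsilon, Gamma, Iota}
Common ancestors: {Epsilon}
Walk up from Iota: Iota (not in ancestors of Mu), Gamma (not in ancestors of Mu), Epsilon (in ancestors of Mu)
Deepest common ancestor (LCA) = Epsilon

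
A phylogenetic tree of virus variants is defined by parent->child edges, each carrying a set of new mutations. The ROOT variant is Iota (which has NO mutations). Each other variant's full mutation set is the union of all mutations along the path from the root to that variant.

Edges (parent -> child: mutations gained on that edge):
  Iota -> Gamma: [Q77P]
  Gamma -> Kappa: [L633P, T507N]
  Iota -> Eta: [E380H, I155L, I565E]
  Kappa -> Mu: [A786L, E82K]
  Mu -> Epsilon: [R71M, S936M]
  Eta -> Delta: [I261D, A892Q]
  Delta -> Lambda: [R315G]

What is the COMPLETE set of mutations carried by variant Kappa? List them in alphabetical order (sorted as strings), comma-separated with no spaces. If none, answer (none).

Answer: L633P,Q77P,T507N

Derivation:
At Iota: gained [] -> total []
At Gamma: gained ['Q77P'] -> total ['Q77P']
At Kappa: gained ['L633P', 'T507N'] -> total ['L633P', 'Q77P', 'T507N']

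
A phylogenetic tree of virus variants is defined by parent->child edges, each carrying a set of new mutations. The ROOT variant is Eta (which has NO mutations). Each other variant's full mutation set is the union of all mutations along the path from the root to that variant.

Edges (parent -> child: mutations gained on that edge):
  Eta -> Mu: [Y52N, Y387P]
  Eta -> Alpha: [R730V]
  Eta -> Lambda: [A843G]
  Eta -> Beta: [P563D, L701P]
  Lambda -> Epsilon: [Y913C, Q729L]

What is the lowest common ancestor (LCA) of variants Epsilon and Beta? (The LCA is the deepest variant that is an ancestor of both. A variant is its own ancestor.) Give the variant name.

Path from root to Epsilon: Eta -> Lambda -> Epsilon
  ancestors of Epsilon: {Eta, Lambda, Epsilon}
Path from root to Beta: Eta -> Beta
  ancestors of Beta: {Eta, Beta}
Common ancestors: {Eta}
Walk up from Beta: Beta (not in ancestors of Epsilon), Eta (in ancestors of Epsilon)
Deepest common ancestor (LCA) = Eta

Answer: Eta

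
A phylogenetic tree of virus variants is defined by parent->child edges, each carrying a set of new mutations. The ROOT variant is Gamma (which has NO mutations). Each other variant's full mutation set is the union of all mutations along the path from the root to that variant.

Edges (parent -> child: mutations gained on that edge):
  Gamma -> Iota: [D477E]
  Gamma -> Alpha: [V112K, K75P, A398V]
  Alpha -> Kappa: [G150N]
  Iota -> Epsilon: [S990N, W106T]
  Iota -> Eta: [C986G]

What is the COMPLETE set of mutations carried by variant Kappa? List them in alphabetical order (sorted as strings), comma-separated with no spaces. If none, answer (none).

At Gamma: gained [] -> total []
At Alpha: gained ['V112K', 'K75P', 'A398V'] -> total ['A398V', 'K75P', 'V112K']
At Kappa: gained ['G150N'] -> total ['A398V', 'G150N', 'K75P', 'V112K']

Answer: A398V,G150N,K75P,V112K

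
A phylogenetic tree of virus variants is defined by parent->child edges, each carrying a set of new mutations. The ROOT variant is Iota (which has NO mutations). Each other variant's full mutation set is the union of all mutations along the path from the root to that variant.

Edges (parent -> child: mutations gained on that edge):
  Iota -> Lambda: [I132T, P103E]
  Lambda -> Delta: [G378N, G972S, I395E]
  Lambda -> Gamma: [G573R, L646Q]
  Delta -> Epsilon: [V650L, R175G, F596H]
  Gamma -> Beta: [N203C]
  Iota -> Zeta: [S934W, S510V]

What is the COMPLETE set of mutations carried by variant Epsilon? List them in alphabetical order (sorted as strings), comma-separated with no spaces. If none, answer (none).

Answer: F596H,G378N,G972S,I132T,I395E,P103E,R175G,V650L

Derivation:
At Iota: gained [] -> total []
At Lambda: gained ['I132T', 'P103E'] -> total ['I132T', 'P103E']
At Delta: gained ['G378N', 'G972S', 'I395E'] -> total ['G378N', 'G972S', 'I132T', 'I395E', 'P103E']
At Epsilon: gained ['V650L', 'R175G', 'F596H'] -> total ['F596H', 'G378N', 'G972S', 'I132T', 'I395E', 'P103E', 'R175G', 'V650L']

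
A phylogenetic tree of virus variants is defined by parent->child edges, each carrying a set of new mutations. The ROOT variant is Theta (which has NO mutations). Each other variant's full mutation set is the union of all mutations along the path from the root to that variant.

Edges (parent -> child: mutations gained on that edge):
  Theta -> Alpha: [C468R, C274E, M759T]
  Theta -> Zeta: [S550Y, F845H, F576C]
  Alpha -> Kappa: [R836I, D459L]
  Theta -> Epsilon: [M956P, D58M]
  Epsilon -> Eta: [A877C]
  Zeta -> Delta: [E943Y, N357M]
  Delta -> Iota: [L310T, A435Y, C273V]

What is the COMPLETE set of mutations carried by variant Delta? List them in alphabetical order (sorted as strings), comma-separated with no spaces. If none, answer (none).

At Theta: gained [] -> total []
At Zeta: gained ['S550Y', 'F845H', 'F576C'] -> total ['F576C', 'F845H', 'S550Y']
At Delta: gained ['E943Y', 'N357M'] -> total ['E943Y', 'F576C', 'F845H', 'N357M', 'S550Y']

Answer: E943Y,F576C,F845H,N357M,S550Y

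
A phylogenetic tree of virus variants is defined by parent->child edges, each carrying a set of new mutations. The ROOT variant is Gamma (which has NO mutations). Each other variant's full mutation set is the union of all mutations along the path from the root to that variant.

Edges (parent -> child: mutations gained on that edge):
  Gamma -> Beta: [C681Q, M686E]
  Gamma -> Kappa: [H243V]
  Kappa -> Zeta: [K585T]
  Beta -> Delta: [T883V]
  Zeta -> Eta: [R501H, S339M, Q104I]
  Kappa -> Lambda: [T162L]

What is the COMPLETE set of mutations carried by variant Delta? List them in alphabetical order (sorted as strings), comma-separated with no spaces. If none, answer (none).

At Gamma: gained [] -> total []
At Beta: gained ['C681Q', 'M686E'] -> total ['C681Q', 'M686E']
At Delta: gained ['T883V'] -> total ['C681Q', 'M686E', 'T883V']

Answer: C681Q,M686E,T883V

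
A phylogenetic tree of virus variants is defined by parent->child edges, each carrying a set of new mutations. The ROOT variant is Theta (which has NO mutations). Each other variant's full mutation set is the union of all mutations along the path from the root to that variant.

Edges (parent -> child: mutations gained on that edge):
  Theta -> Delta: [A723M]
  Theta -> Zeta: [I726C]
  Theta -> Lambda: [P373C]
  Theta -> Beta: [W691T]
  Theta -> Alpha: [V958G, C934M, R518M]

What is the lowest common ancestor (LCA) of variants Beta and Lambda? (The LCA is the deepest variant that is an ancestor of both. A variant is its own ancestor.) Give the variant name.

Answer: Theta

Derivation:
Path from root to Beta: Theta -> Beta
  ancestors of Beta: {Theta, Beta}
Path from root to Lambda: Theta -> Lambda
  ancestors of Lambda: {Theta, Lambda}
Common ancestors: {Theta}
Walk up from Lambda: Lambda (not in ancestors of Beta), Theta (in ancestors of Beta)
Deepest common ancestor (LCA) = Theta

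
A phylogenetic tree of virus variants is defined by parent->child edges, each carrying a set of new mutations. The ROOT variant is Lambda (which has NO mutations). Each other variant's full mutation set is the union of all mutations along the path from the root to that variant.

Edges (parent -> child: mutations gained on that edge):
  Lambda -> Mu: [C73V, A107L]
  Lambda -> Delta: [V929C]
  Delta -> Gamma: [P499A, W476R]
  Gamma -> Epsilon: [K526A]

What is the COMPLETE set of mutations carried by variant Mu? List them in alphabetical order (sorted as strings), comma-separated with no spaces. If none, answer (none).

Answer: A107L,C73V

Derivation:
At Lambda: gained [] -> total []
At Mu: gained ['C73V', 'A107L'] -> total ['A107L', 'C73V']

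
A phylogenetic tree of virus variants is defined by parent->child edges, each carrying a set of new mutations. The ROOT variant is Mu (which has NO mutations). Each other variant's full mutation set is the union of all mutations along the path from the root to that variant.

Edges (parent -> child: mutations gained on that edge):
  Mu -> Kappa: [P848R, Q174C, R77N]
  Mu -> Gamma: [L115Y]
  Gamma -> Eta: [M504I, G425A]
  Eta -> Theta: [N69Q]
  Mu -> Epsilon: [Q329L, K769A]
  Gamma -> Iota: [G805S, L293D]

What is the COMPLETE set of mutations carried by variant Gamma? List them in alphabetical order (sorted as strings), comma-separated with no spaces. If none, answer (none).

At Mu: gained [] -> total []
At Gamma: gained ['L115Y'] -> total ['L115Y']

Answer: L115Y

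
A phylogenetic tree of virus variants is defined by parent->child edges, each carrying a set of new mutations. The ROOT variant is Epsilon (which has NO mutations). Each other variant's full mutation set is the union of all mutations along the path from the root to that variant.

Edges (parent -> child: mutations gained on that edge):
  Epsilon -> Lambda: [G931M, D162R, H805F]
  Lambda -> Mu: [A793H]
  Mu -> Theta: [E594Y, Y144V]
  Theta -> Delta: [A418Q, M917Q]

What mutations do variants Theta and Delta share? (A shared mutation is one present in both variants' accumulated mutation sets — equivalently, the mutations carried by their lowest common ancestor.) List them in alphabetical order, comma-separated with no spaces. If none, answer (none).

Accumulating mutations along path to Theta:
  At Epsilon: gained [] -> total []
  At Lambda: gained ['G931M', 'D162R', 'H805F'] -> total ['D162R', 'G931M', 'H805F']
  At Mu: gained ['A793H'] -> total ['A793H', 'D162R', 'G931M', 'H805F']
  At Theta: gained ['E594Y', 'Y144V'] -> total ['A793H', 'D162R', 'E594Y', 'G931M', 'H805F', 'Y144V']
Mutations(Theta) = ['A793H', 'D162R', 'E594Y', 'G931M', 'H805F', 'Y144V']
Accumulating mutations along path to Delta:
  At Epsilon: gained [] -> total []
  At Lambda: gained ['G931M', 'D162R', 'H805F'] -> total ['D162R', 'G931M', 'H805F']
  At Mu: gained ['A793H'] -> total ['A793H', 'D162R', 'G931M', 'H805F']
  At Theta: gained ['E594Y', 'Y144V'] -> total ['A793H', 'D162R', 'E594Y', 'G931M', 'H805F', 'Y144V']
  At Delta: gained ['A418Q', 'M917Q'] -> total ['A418Q', 'A793H', 'D162R', 'E594Y', 'G931M', 'H805F', 'M917Q', 'Y144V']
Mutations(Delta) = ['A418Q', 'A793H', 'D162R', 'E594Y', 'G931M', 'H805F', 'M917Q', 'Y144V']
Intersection: ['A793H', 'D162R', 'E594Y', 'G931M', 'H805F', 'Y144V'] ∩ ['A418Q', 'A793H', 'D162R', 'E594Y', 'G931M', 'H805F', 'M917Q', 'Y144V'] = ['A793H', 'D162R', 'E594Y', 'G931M', 'H805F', 'Y144V']

Answer: A793H,D162R,E594Y,G931M,H805F,Y144V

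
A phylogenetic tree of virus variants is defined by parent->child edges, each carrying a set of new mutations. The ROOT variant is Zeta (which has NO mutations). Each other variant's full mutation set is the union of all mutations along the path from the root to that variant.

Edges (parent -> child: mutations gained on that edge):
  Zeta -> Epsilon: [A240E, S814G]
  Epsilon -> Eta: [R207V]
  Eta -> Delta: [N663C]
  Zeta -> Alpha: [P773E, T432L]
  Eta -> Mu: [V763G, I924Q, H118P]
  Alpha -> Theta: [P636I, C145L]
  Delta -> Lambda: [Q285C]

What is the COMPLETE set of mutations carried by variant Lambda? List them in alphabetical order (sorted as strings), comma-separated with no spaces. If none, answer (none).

Answer: A240E,N663C,Q285C,R207V,S814G

Derivation:
At Zeta: gained [] -> total []
At Epsilon: gained ['A240E', 'S814G'] -> total ['A240E', 'S814G']
At Eta: gained ['R207V'] -> total ['A240E', 'R207V', 'S814G']
At Delta: gained ['N663C'] -> total ['A240E', 'N663C', 'R207V', 'S814G']
At Lambda: gained ['Q285C'] -> total ['A240E', 'N663C', 'Q285C', 'R207V', 'S814G']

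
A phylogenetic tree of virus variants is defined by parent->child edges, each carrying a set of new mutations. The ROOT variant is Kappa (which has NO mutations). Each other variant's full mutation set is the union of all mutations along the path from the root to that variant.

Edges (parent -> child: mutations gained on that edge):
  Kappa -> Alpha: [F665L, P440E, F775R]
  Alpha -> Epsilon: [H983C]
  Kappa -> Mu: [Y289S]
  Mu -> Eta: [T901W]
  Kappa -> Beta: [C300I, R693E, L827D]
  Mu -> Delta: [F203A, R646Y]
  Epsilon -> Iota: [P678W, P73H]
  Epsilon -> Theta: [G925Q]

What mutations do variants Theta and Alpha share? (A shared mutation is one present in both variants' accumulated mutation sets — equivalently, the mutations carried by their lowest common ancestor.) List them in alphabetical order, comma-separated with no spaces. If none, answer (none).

Accumulating mutations along path to Theta:
  At Kappa: gained [] -> total []
  At Alpha: gained ['F665L', 'P440E', 'F775R'] -> total ['F665L', 'F775R', 'P440E']
  At Epsilon: gained ['H983C'] -> total ['F665L', 'F775R', 'H983C', 'P440E']
  At Theta: gained ['G925Q'] -> total ['F665L', 'F775R', 'G925Q', 'H983C', 'P440E']
Mutations(Theta) = ['F665L', 'F775R', 'G925Q', 'H983C', 'P440E']
Accumulating mutations along path to Alpha:
  At Kappa: gained [] -> total []
  At Alpha: gained ['F665L', 'P440E', 'F775R'] -> total ['F665L', 'F775R', 'P440E']
Mutations(Alpha) = ['F665L', 'F775R', 'P440E']
Intersection: ['F665L', 'F775R', 'G925Q', 'H983C', 'P440E'] ∩ ['F665L', 'F775R', 'P440E'] = ['F665L', 'F775R', 'P440E']

Answer: F665L,F775R,P440E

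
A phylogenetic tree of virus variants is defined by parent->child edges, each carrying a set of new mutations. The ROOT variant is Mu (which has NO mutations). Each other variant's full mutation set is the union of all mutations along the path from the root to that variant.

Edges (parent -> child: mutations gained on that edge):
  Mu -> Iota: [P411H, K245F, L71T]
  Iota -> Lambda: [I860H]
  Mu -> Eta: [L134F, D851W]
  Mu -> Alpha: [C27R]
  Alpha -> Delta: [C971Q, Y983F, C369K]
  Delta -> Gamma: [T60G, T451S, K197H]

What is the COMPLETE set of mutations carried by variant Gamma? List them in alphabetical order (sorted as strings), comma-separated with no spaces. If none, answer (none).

At Mu: gained [] -> total []
At Alpha: gained ['C27R'] -> total ['C27R']
At Delta: gained ['C971Q', 'Y983F', 'C369K'] -> total ['C27R', 'C369K', 'C971Q', 'Y983F']
At Gamma: gained ['T60G', 'T451S', 'K197H'] -> total ['C27R', 'C369K', 'C971Q', 'K197H', 'T451S', 'T60G', 'Y983F']

Answer: C27R,C369K,C971Q,K197H,T451S,T60G,Y983F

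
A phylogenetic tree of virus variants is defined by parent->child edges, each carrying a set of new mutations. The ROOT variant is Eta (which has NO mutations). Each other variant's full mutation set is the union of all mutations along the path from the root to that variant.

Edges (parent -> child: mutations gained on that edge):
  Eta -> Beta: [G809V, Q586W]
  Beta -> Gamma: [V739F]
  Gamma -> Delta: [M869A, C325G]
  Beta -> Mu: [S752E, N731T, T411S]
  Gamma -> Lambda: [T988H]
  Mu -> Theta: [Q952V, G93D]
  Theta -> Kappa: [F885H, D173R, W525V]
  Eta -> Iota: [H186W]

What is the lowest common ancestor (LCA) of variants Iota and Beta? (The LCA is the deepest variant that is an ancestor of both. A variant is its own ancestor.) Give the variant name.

Path from root to Iota: Eta -> Iota
  ancestors of Iota: {Eta, Iota}
Path from root to Beta: Eta -> Beta
  ancestors of Beta: {Eta, Beta}
Common ancestors: {Eta}
Walk up from Beta: Beta (not in ancestors of Iota), Eta (in ancestors of Iota)
Deepest common ancestor (LCA) = Eta

Answer: Eta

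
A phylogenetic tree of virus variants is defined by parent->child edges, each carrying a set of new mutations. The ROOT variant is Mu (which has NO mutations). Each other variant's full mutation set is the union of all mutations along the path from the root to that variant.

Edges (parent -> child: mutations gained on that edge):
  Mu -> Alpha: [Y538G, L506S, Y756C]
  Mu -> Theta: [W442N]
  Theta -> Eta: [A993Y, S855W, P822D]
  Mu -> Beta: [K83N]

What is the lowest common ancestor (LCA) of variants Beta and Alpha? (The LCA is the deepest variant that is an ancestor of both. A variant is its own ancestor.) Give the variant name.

Path from root to Beta: Mu -> Beta
  ancestors of Beta: {Mu, Beta}
Path from root to Alpha: Mu -> Alpha
  ancestors of Alpha: {Mu, Alpha}
Common ancestors: {Mu}
Walk up from Alpha: Alpha (not in ancestors of Beta), Mu (in ancestors of Beta)
Deepest common ancestor (LCA) = Mu

Answer: Mu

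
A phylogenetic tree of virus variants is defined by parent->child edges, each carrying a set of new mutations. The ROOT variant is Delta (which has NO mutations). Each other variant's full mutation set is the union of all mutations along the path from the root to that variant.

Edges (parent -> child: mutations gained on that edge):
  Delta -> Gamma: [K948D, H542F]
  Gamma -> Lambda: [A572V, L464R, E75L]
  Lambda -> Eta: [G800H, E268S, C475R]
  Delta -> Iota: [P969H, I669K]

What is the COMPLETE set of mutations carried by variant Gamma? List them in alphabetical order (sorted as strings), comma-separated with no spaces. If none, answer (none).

At Delta: gained [] -> total []
At Gamma: gained ['K948D', 'H542F'] -> total ['H542F', 'K948D']

Answer: H542F,K948D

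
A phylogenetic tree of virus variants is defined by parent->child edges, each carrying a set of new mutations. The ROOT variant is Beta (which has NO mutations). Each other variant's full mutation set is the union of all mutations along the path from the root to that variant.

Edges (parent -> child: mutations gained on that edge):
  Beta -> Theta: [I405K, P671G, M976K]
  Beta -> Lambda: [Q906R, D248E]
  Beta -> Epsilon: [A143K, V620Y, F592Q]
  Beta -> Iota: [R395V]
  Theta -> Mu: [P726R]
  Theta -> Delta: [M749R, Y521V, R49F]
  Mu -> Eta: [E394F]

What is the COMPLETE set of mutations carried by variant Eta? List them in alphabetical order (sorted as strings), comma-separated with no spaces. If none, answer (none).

Answer: E394F,I405K,M976K,P671G,P726R

Derivation:
At Beta: gained [] -> total []
At Theta: gained ['I405K', 'P671G', 'M976K'] -> total ['I405K', 'M976K', 'P671G']
At Mu: gained ['P726R'] -> total ['I405K', 'M976K', 'P671G', 'P726R']
At Eta: gained ['E394F'] -> total ['E394F', 'I405K', 'M976K', 'P671G', 'P726R']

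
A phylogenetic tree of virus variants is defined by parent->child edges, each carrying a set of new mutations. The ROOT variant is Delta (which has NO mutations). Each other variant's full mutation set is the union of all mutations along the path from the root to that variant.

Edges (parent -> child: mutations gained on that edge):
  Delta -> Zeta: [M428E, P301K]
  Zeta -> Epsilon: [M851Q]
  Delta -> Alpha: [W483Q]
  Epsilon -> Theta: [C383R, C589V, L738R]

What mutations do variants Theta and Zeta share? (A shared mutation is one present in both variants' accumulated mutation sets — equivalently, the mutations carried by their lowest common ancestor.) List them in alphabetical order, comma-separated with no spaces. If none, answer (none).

Answer: M428E,P301K

Derivation:
Accumulating mutations along path to Theta:
  At Delta: gained [] -> total []
  At Zeta: gained ['M428E', 'P301K'] -> total ['M428E', 'P301K']
  At Epsilon: gained ['M851Q'] -> total ['M428E', 'M851Q', 'P301K']
  At Theta: gained ['C383R', 'C589V', 'L738R'] -> total ['C383R', 'C589V', 'L738R', 'M428E', 'M851Q', 'P301K']
Mutations(Theta) = ['C383R', 'C589V', 'L738R', 'M428E', 'M851Q', 'P301K']
Accumulating mutations along path to Zeta:
  At Delta: gained [] -> total []
  At Zeta: gained ['M428E', 'P301K'] -> total ['M428E', 'P301K']
Mutations(Zeta) = ['M428E', 'P301K']
Intersection: ['C383R', 'C589V', 'L738R', 'M428E', 'M851Q', 'P301K'] ∩ ['M428E', 'P301K'] = ['M428E', 'P301K']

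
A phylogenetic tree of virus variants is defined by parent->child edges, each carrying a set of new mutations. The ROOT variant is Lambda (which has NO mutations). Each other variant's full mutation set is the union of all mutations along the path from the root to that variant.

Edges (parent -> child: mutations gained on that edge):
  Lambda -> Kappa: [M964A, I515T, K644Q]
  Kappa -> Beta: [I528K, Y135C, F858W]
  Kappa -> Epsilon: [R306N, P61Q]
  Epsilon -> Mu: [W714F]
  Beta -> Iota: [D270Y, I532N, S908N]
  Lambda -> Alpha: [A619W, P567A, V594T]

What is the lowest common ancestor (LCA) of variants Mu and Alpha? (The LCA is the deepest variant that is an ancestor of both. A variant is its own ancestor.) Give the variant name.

Answer: Lambda

Derivation:
Path from root to Mu: Lambda -> Kappa -> Epsilon -> Mu
  ancestors of Mu: {Lambda, Kappa, Epsilon, Mu}
Path from root to Alpha: Lambda -> Alpha
  ancestors of Alpha: {Lambda, Alpha}
Common ancestors: {Lambda}
Walk up from Alpha: Alpha (not in ancestors of Mu), Lambda (in ancestors of Mu)
Deepest common ancestor (LCA) = Lambda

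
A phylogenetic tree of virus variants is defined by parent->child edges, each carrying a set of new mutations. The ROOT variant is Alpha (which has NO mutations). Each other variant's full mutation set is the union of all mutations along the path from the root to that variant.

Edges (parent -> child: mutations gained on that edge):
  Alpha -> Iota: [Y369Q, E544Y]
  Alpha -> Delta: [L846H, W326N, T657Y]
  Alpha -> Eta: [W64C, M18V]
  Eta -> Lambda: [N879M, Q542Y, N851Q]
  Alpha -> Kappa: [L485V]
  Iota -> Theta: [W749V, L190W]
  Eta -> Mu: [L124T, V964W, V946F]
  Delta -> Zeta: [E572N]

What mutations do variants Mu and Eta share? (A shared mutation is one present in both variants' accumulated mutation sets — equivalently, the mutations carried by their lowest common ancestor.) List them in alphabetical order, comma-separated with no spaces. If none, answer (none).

Accumulating mutations along path to Mu:
  At Alpha: gained [] -> total []
  At Eta: gained ['W64C', 'M18V'] -> total ['M18V', 'W64C']
  At Mu: gained ['L124T', 'V964W', 'V946F'] -> total ['L124T', 'M18V', 'V946F', 'V964W', 'W64C']
Mutations(Mu) = ['L124T', 'M18V', 'V946F', 'V964W', 'W64C']
Accumulating mutations along path to Eta:
  At Alpha: gained [] -> total []
  At Eta: gained ['W64C', 'M18V'] -> total ['M18V', 'W64C']
Mutations(Eta) = ['M18V', 'W64C']
Intersection: ['L124T', 'M18V', 'V946F', 'V964W', 'W64C'] ∩ ['M18V', 'W64C'] = ['M18V', 'W64C']

Answer: M18V,W64C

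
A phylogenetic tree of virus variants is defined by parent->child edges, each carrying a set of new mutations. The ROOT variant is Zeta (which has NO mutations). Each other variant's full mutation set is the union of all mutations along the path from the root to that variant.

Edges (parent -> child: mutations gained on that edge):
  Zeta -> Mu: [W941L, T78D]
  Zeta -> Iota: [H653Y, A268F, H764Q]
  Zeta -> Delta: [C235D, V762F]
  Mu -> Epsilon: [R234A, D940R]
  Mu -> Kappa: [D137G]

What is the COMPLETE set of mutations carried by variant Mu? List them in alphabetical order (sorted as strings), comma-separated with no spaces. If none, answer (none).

Answer: T78D,W941L

Derivation:
At Zeta: gained [] -> total []
At Mu: gained ['W941L', 'T78D'] -> total ['T78D', 'W941L']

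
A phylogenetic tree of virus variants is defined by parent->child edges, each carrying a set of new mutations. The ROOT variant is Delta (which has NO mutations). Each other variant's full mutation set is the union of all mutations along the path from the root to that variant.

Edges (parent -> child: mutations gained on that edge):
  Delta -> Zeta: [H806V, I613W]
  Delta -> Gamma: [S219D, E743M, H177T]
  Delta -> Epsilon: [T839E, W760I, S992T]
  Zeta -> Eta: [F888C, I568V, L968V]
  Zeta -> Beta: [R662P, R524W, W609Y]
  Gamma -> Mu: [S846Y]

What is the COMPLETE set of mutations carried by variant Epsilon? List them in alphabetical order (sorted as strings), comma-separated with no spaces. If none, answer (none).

Answer: S992T,T839E,W760I

Derivation:
At Delta: gained [] -> total []
At Epsilon: gained ['T839E', 'W760I', 'S992T'] -> total ['S992T', 'T839E', 'W760I']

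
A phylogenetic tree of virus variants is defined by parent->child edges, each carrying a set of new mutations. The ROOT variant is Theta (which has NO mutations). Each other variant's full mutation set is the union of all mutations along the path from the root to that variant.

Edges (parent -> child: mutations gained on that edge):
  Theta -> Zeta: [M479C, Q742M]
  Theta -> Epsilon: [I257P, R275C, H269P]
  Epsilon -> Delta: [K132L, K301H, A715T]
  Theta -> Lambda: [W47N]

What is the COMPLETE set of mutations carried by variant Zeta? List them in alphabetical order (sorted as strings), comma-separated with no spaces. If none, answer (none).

At Theta: gained [] -> total []
At Zeta: gained ['M479C', 'Q742M'] -> total ['M479C', 'Q742M']

Answer: M479C,Q742M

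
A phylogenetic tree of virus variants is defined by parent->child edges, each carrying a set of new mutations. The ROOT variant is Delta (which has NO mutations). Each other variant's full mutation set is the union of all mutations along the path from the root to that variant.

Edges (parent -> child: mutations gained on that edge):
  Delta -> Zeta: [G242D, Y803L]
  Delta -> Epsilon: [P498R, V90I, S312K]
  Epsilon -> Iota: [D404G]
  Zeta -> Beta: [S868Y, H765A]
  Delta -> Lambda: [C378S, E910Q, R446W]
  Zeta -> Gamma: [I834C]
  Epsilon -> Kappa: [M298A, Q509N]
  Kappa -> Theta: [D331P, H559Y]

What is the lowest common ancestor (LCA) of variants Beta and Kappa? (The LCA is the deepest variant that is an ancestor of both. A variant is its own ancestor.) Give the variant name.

Path from root to Beta: Delta -> Zeta -> Beta
  ancestors of Beta: {Delta, Zeta, Beta}
Path from root to Kappa: Delta -> Epsilon -> Kappa
  ancestors of Kappa: {Delta, Epsilon, Kappa}
Common ancestors: {Delta}
Walk up from Kappa: Kappa (not in ancestors of Beta), Epsilon (not in ancestors of Beta), Delta (in ancestors of Beta)
Deepest common ancestor (LCA) = Delta

Answer: Delta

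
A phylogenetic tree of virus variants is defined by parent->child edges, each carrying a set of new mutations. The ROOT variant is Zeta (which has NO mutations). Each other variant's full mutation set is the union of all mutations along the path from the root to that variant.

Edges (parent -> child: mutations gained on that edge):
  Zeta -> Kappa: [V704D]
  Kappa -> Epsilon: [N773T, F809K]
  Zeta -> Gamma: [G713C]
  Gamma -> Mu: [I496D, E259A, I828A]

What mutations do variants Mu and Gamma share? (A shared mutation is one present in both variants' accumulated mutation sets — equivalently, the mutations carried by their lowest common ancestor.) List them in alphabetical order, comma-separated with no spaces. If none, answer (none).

Answer: G713C

Derivation:
Accumulating mutations along path to Mu:
  At Zeta: gained [] -> total []
  At Gamma: gained ['G713C'] -> total ['G713C']
  At Mu: gained ['I496D', 'E259A', 'I828A'] -> total ['E259A', 'G713C', 'I496D', 'I828A']
Mutations(Mu) = ['E259A', 'G713C', 'I496D', 'I828A']
Accumulating mutations along path to Gamma:
  At Zeta: gained [] -> total []
  At Gamma: gained ['G713C'] -> total ['G713C']
Mutations(Gamma) = ['G713C']
Intersection: ['E259A', 'G713C', 'I496D', 'I828A'] ∩ ['G713C'] = ['G713C']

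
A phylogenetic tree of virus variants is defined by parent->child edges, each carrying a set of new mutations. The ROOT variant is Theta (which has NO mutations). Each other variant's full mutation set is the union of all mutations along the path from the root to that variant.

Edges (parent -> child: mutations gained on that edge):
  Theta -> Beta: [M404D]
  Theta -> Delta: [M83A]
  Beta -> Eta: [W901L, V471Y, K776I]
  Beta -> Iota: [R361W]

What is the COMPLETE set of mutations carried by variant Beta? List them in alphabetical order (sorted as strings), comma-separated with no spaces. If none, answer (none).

At Theta: gained [] -> total []
At Beta: gained ['M404D'] -> total ['M404D']

Answer: M404D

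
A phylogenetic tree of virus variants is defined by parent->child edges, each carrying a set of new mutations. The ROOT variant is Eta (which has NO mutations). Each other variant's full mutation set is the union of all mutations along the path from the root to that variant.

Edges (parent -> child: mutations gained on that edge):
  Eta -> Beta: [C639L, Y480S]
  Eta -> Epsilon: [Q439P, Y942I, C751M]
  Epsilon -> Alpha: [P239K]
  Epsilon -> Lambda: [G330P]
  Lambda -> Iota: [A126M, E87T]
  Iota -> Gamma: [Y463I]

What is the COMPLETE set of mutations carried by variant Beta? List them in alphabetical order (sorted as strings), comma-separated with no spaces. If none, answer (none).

At Eta: gained [] -> total []
At Beta: gained ['C639L', 'Y480S'] -> total ['C639L', 'Y480S']

Answer: C639L,Y480S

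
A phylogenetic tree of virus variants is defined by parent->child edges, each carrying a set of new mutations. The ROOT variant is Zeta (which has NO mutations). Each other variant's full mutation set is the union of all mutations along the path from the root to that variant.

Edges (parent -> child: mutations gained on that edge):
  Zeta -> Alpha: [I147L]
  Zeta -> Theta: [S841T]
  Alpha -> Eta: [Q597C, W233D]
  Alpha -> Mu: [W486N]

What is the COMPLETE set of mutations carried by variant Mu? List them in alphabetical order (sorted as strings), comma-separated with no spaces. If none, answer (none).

At Zeta: gained [] -> total []
At Alpha: gained ['I147L'] -> total ['I147L']
At Mu: gained ['W486N'] -> total ['I147L', 'W486N']

Answer: I147L,W486N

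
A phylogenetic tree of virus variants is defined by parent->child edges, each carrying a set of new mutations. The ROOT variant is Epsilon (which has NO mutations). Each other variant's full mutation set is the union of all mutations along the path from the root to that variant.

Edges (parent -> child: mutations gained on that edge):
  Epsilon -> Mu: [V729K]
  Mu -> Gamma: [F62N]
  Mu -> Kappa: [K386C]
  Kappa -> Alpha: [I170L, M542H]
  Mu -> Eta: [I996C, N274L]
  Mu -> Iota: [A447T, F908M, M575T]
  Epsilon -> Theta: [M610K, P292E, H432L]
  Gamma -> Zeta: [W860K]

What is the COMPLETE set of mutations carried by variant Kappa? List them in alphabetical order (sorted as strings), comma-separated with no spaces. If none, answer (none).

At Epsilon: gained [] -> total []
At Mu: gained ['V729K'] -> total ['V729K']
At Kappa: gained ['K386C'] -> total ['K386C', 'V729K']

Answer: K386C,V729K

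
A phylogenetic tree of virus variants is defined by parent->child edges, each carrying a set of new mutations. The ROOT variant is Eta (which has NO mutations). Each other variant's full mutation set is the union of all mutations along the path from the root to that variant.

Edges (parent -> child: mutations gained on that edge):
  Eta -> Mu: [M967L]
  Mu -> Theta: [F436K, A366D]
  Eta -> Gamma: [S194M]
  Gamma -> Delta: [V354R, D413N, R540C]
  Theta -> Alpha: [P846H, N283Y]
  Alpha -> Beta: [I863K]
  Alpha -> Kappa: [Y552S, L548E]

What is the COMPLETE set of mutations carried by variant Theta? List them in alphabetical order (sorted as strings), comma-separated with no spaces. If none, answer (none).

Answer: A366D,F436K,M967L

Derivation:
At Eta: gained [] -> total []
At Mu: gained ['M967L'] -> total ['M967L']
At Theta: gained ['F436K', 'A366D'] -> total ['A366D', 'F436K', 'M967L']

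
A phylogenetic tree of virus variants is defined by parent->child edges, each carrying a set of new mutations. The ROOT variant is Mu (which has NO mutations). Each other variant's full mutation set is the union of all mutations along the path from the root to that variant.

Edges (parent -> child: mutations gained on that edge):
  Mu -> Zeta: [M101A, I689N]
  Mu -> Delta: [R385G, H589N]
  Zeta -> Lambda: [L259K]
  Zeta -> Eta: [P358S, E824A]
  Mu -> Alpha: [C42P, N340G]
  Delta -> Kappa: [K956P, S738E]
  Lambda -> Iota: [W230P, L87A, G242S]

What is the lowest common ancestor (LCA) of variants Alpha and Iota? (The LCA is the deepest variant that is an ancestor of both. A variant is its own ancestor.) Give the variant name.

Path from root to Alpha: Mu -> Alpha
  ancestors of Alpha: {Mu, Alpha}
Path from root to Iota: Mu -> Zeta -> Lambda -> Iota
  ancestors of Iota: {Mu, Zeta, Lambda, Iota}
Common ancestors: {Mu}
Walk up from Iota: Iota (not in ancestors of Alpha), Lambda (not in ancestors of Alpha), Zeta (not in ancestors of Alpha), Mu (in ancestors of Alpha)
Deepest common ancestor (LCA) = Mu

Answer: Mu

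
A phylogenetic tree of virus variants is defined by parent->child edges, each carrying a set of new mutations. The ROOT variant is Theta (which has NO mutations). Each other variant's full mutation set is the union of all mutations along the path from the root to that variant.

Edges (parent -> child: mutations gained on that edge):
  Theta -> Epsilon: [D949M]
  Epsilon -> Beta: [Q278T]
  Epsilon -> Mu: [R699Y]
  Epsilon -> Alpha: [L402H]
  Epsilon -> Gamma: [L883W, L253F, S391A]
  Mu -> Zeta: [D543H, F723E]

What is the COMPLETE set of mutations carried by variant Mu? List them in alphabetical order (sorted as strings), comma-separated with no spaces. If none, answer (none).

Answer: D949M,R699Y

Derivation:
At Theta: gained [] -> total []
At Epsilon: gained ['D949M'] -> total ['D949M']
At Mu: gained ['R699Y'] -> total ['D949M', 'R699Y']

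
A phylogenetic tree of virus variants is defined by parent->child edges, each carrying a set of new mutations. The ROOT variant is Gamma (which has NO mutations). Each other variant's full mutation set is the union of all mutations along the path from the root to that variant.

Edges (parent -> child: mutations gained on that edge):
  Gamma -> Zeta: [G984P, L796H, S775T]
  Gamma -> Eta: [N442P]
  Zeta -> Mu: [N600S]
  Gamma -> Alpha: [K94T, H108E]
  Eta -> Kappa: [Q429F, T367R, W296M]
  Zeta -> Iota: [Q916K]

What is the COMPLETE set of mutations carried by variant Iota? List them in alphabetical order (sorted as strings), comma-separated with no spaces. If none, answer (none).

At Gamma: gained [] -> total []
At Zeta: gained ['G984P', 'L796H', 'S775T'] -> total ['G984P', 'L796H', 'S775T']
At Iota: gained ['Q916K'] -> total ['G984P', 'L796H', 'Q916K', 'S775T']

Answer: G984P,L796H,Q916K,S775T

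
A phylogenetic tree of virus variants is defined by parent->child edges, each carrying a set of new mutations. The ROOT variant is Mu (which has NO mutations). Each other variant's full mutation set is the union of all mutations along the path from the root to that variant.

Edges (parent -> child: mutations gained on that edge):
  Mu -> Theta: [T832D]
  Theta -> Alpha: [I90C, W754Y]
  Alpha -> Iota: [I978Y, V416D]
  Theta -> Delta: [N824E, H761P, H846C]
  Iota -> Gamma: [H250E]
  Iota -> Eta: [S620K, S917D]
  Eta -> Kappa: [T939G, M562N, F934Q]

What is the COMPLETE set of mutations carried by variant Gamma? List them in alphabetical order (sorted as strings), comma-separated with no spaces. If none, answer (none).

Answer: H250E,I90C,I978Y,T832D,V416D,W754Y

Derivation:
At Mu: gained [] -> total []
At Theta: gained ['T832D'] -> total ['T832D']
At Alpha: gained ['I90C', 'W754Y'] -> total ['I90C', 'T832D', 'W754Y']
At Iota: gained ['I978Y', 'V416D'] -> total ['I90C', 'I978Y', 'T832D', 'V416D', 'W754Y']
At Gamma: gained ['H250E'] -> total ['H250E', 'I90C', 'I978Y', 'T832D', 'V416D', 'W754Y']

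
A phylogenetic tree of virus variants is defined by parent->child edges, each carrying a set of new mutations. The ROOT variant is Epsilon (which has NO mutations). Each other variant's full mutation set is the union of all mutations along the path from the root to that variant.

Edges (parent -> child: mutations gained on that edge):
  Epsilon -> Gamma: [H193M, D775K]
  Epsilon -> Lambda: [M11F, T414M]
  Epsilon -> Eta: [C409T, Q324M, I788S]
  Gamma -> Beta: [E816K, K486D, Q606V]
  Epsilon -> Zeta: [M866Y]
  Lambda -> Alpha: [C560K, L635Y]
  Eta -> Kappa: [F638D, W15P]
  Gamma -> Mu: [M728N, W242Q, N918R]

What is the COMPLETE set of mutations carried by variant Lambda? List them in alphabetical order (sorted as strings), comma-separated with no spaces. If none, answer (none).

At Epsilon: gained [] -> total []
At Lambda: gained ['M11F', 'T414M'] -> total ['M11F', 'T414M']

Answer: M11F,T414M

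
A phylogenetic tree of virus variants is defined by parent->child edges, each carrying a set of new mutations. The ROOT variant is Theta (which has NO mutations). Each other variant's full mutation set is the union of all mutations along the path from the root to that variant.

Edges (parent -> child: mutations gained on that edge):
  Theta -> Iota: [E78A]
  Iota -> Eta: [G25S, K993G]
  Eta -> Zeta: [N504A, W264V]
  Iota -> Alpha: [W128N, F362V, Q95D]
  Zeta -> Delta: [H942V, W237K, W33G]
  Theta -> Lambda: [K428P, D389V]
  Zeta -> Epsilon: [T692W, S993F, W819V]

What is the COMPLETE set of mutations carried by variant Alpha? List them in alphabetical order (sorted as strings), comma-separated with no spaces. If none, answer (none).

Answer: E78A,F362V,Q95D,W128N

Derivation:
At Theta: gained [] -> total []
At Iota: gained ['E78A'] -> total ['E78A']
At Alpha: gained ['W128N', 'F362V', 'Q95D'] -> total ['E78A', 'F362V', 'Q95D', 'W128N']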